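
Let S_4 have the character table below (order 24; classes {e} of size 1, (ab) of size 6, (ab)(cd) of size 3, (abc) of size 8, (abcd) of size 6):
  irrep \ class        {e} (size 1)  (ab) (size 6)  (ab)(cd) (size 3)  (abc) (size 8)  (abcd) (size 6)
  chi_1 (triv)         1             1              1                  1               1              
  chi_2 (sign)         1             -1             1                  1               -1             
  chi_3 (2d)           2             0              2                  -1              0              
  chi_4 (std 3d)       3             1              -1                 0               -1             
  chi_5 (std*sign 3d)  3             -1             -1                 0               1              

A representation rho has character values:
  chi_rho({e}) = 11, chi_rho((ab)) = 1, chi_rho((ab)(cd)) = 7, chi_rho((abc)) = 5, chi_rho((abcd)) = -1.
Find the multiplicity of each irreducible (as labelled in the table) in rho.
Multiplicities: chi_1: 3, chi_2: 3, chi_3: 1, chi_4: 1, chi_5: 0.

Reasoning: Use <chi_rho, chi> = (1/|G|) sum_C |C| * chi_rho(C) * conj(chi(C)) with |G| = 24 for each irreducible chi in the table:
  <chi_rho, chi_1> = (1/24)[1*(11)*conj(1) + 6*(1)*conj(1) + 3*(7)*conj(1) + 8*(5)*conj(1) + 6*(-1)*conj(1)]
      = (1/24)[(11) + (6) + (21) + (40) + (-6)] = 72/24 = 3
  <chi_rho, chi_2> = (1/24)[1*(11)*conj(1) + 6*(1)*conj(-1) + 3*(7)*conj(1) + 8*(5)*conj(1) + 6*(-1)*conj(-1)]
      = (1/24)[(11) + (-6) + (21) + (40) + (6)] = 72/24 = 3
  <chi_rho, chi_3> = (1/24)[1*(11)*conj(2) + 6*(1)*conj(0) + 3*(7)*conj(2) + 8*(5)*conj(-1) + 6*(-1)*conj(0)]
      = (1/24)[(22) + (0) + (42) + (-40) + (0)] = 24/24 = 1
  <chi_rho, chi_4> = (1/24)[1*(11)*conj(3) + 6*(1)*conj(1) + 3*(7)*conj(-1) + 8*(5)*conj(0) + 6*(-1)*conj(-1)]
      = (1/24)[(33) + (6) + (-21) + (0) + (6)] = 24/24 = 1
  <chi_rho, chi_5> = (1/24)[1*(11)*conj(3) + 6*(1)*conj(-1) + 3*(7)*conj(-1) + 8*(5)*conj(0) + 6*(-1)*conj(1)]
      = (1/24)[(33) + (-6) + (-21) + (0) + (-6)] = 0/24 = 0
Dimension check: dim(rho) = sum (mult * dim) = 3*1 + 3*1 + 1*2 + 1*3 + 0*3 = 11 = chi_rho(e) = 11.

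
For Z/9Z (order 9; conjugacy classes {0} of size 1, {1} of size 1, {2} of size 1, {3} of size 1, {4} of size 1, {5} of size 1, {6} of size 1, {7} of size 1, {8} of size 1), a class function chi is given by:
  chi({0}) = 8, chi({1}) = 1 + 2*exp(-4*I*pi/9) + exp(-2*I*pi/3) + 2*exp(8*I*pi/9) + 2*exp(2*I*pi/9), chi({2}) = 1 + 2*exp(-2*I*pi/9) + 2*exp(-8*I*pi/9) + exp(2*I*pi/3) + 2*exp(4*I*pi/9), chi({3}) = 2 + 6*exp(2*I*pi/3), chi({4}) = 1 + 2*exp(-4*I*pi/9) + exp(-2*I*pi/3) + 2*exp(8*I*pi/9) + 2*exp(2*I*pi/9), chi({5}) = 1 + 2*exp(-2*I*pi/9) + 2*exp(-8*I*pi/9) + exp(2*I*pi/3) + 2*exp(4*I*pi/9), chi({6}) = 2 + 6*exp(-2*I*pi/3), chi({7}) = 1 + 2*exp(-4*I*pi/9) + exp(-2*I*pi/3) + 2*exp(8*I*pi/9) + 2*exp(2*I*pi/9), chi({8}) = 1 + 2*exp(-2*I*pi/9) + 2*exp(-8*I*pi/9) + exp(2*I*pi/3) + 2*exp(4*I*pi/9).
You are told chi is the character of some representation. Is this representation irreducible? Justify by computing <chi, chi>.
Not irreducible (reducible): <chi, chi> = 14 > 1.

Why: <chi, chi> = (1/|G|) sum_C |C| * |chi(C)|^2 = (1/9)[1*|8|^2 + 1*|1 + 2*exp(-4*I*pi/9) + exp(-2*I*pi/3) + 2*exp(8*I*pi/9) + 2*exp(2*I*pi/9)|^2 + 1*|1 + 2*exp(-2*I*pi/9) + 2*exp(-8*I*pi/9) + exp(2*I*pi/3) + 2*exp(4*I*pi/9)|^2 + 1*|2 + 6*exp(2*I*pi/3)|^2 + 1*|1 + 2*exp(-4*I*pi/9) + exp(-2*I*pi/3) + 2*exp(8*I*pi/9) + 2*exp(2*I*pi/9)|^2 + 1*|1 + 2*exp(-2*I*pi/9) + 2*exp(-8*I*pi/9) + exp(2*I*pi/3) + 2*exp(4*I*pi/9)|^2 + 1*|2 + 6*exp(-2*I*pi/3)|^2 + 1*|1 + 2*exp(-4*I*pi/9) + exp(-2*I*pi/3) + 2*exp(8*I*pi/9) + 2*exp(2*I*pi/9)|^2 + 1*|1 + 2*exp(-2*I*pi/9) + 2*exp(-8*I*pi/9) + exp(2*I*pi/3) + 2*exp(4*I*pi/9)|^2]
  = (1/9)[(64) + (1) + (1) + (28) + (1) + (1) + (28) + (1) + (1)] = 126/9 = 14.
(Exp terms are combined using exp(i*s)*conj(exp(i*t)) = exp(i*(s-t)), and sums of them are collapsed using the identity that for every m > 1 the m distinct m-th roots of unity sum to 0, e.g. 1 + exp(2*I*pi/3) + exp(-2*I*pi/3) = 0.)
A character is irreducible iff <chi, chi> = 1, so this representation is reducible.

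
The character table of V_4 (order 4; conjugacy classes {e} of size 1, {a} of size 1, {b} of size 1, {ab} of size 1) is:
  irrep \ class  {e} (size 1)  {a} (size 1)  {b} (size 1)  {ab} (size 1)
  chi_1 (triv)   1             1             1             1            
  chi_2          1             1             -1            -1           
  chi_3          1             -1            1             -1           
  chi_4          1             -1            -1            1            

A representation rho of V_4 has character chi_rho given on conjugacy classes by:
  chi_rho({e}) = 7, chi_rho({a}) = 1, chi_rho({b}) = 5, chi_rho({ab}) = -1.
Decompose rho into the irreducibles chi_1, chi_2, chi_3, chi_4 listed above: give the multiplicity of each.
Multiplicities: chi_1: 3, chi_2: 1, chi_3: 3, chi_4: 0.

Solution. Use <chi_rho, chi> = (1/|G|) sum_C |C| * chi_rho(C) * conj(chi(C)) with |G| = 4 for each irreducible chi in the table:
  <chi_rho, chi_1> = (1/4)[1*(7)*conj(1) + 1*(1)*conj(1) + 1*(5)*conj(1) + 1*(-1)*conj(1)]
      = (1/4)[(7) + (1) + (5) + (-1)] = 12/4 = 3
  <chi_rho, chi_2> = (1/4)[1*(7)*conj(1) + 1*(1)*conj(1) + 1*(5)*conj(-1) + 1*(-1)*conj(-1)]
      = (1/4)[(7) + (1) + (-5) + (1)] = 4/4 = 1
  <chi_rho, chi_3> = (1/4)[1*(7)*conj(1) + 1*(1)*conj(-1) + 1*(5)*conj(1) + 1*(-1)*conj(-1)]
      = (1/4)[(7) + (-1) + (5) + (1)] = 12/4 = 3
  <chi_rho, chi_4> = (1/4)[1*(7)*conj(1) + 1*(1)*conj(-1) + 1*(5)*conj(-1) + 1*(-1)*conj(1)]
      = (1/4)[(7) + (-1) + (-5) + (-1)] = 0/4 = 0
Dimension check: dim(rho) = sum (mult * dim) = 3*1 + 1*1 + 3*1 + 0*1 = 7 = chi_rho(e) = 7.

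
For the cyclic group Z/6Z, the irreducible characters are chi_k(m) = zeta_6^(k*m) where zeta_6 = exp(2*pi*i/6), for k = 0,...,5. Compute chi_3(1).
chi_3(1) = zeta_6^3 = -1

Why: chi_3(1) = zeta_6^(3*1) = zeta_6^3. Since zeta_6^6 = 1, this equals zeta_6^3 = exp(2*pi*i*3/6) = -1.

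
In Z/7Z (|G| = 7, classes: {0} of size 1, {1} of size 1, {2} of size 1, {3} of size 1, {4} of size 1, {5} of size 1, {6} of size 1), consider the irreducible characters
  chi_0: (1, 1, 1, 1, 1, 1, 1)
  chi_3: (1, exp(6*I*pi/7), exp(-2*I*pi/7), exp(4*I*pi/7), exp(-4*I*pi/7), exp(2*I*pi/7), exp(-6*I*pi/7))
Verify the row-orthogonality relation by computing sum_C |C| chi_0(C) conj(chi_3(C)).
Sum = 0; so <chi_0, chi_3> = 0 (distinct irreducibles are orthogonal).

Solution. Compute term by term over conjugacy classes (|C| * chi_0(C) * conj(chi_3(C))):
  1*(1)*conj(1) + 1*(1)*conj(exp(6*I*pi/7)) + 1*(1)*conj(exp(-2*I*pi/7)) + 1*(1)*conj(exp(4*I*pi/7)) + 1*(1)*conj(exp(-4*I*pi/7)) + 1*(1)*conj(exp(2*I*pi/7)) + 1*(1)*conj(exp(-6*I*pi/7))
  = (1) + (exp(-6*I*pi/7)) + (exp(2*I*pi/7)) + (exp(-4*I*pi/7)) + (exp(4*I*pi/7)) + (exp(-2*I*pi/7)) + (exp(6*I*pi/7))
  = 0.
(Exp terms are combined using exp(i*s)*conj(exp(i*t)) = exp(i*(s-t)), and sums of them are collapsed using the identity that for every m > 1 the m distinct m-th roots of unity sum to 0, e.g. 1 + exp(2*I*pi/3) + exp(-2*I*pi/3) = 0.)
Dividing by |G| = 7 gives 0/7 = 0, matching the row-orthogonality relation <chi_0, chi_3> = [chi_0 = chi_3].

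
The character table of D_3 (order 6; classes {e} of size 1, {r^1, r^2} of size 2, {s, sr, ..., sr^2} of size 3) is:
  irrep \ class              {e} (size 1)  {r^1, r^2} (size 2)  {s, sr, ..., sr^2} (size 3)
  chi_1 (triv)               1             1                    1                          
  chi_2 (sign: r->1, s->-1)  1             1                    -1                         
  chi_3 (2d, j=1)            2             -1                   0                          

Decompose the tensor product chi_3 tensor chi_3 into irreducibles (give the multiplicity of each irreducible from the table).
chi_3 tensor chi_3 = chi_1 + chi_2 + chi_3 (all other irreducibles have multiplicity 0).

Explanation: The character of a tensor product is the pointwise product (chi_3 * chi_3)(C) = chi_3(C) * chi_3(C):
  {e}: (2)*(2), {r^1, r^2}: (-1)*(-1), {s, sr, ..., sr^2}: (0)*(0)
so (chi_3 * chi_3) takes values
  {e} -> 4, {r^1, r^2} -> 1, {s, sr, ..., sr^2} -> 0.
Now take the inner product of this character with each irreducible chi from the table, <chi_3*chi_3, chi> = (1/6) sum_C |C| (chi_3*chi_3)(C) conj(chi(C)):
  <chi_3*chi_3, chi_1> = (1/6)[1*(4)*conj(1) + 2*(1)*conj(1) + 3*(0)*conj(1)]
      = (1/6)[(4) + (2) + (0)] = 6/6 = 1
  <chi_3*chi_3, chi_2> = (1/6)[1*(4)*conj(1) + 2*(1)*conj(1) + 3*(0)*conj(-1)]
      = (1/6)[(4) + (2) + (0)] = 6/6 = 1
  <chi_3*chi_3, chi_3> = (1/6)[1*(4)*conj(2) + 2*(1)*conj(-1) + 3*(0)*conj(0)]
      = (1/6)[(8) + (-2) + (0)] = 6/6 = 1
Hence the multiplicities are chi_1: 1, chi_2: 1, chi_3: 1. Dimension check: dim(chi_3)*dim(chi_3) = 2*2 = 4 and sum (mult * dim) = 1*1 + 1*1 + 1*2 = 4.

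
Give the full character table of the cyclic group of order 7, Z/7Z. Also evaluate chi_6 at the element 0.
Character table of Z/7Z (irreps indexed chi_0,...,chi_6 with chi_k(m) = zeta_7^(k*m), zeta_7 = exp(2*pi*i/7)):
  irrep \ class  {0} (size 1)  {1} (size 1)    {2} (size 1)    {3} (size 1)    {4} (size 1)    {5} (size 1)    {6} (size 1)  
  chi_0          1             1               1               1               1               1               1             
  chi_1          1             exp(2*I*pi/7)   exp(4*I*pi/7)   exp(6*I*pi/7)   exp(-6*I*pi/7)  exp(-4*I*pi/7)  exp(-2*I*pi/7)
  chi_2          1             exp(4*I*pi/7)   exp(-6*I*pi/7)  exp(-2*I*pi/7)  exp(2*I*pi/7)   exp(6*I*pi/7)   exp(-4*I*pi/7)
  chi_3          1             exp(6*I*pi/7)   exp(-2*I*pi/7)  exp(4*I*pi/7)   exp(-4*I*pi/7)  exp(2*I*pi/7)   exp(-6*I*pi/7)
  chi_4          1             exp(-6*I*pi/7)  exp(2*I*pi/7)   exp(-4*I*pi/7)  exp(4*I*pi/7)   exp(-2*I*pi/7)  exp(6*I*pi/7) 
  chi_5          1             exp(-4*I*pi/7)  exp(6*I*pi/7)   exp(2*I*pi/7)   exp(-2*I*pi/7)  exp(-6*I*pi/7)  exp(4*I*pi/7) 
  chi_6          1             exp(-2*I*pi/7)  exp(-4*I*pi/7)  exp(-6*I*pi/7)  exp(6*I*pi/7)   exp(4*I*pi/7)   exp(2*I*pi/7) 

Spot check: chi_6(0) = zeta_7^(6*0) = zeta_7^0 = 1.

Explanation: Z/7Z is abelian, so all 7 irreducible complex representations are 1-dimensional. They are given by chi_k(m) = zeta_7^(k*m) for k = 0,...,6. Row orthogonality: sum_m chi_k(m) conj(chi_l(m)) = 7 * [k = l].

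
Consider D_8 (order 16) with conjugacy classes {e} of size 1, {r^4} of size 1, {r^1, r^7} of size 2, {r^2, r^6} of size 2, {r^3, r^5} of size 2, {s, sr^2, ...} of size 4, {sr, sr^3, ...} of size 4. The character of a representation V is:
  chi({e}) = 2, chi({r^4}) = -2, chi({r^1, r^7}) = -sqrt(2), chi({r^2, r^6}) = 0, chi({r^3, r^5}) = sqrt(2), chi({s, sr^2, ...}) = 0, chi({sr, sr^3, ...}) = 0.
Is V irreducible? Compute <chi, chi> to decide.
Irreducible: <chi, chi> = 1.

Justification: <chi, chi> = (1/|G|) sum_C |C| * |chi(C)|^2 = (1/16)[1*|2|^2 + 1*|-2|^2 + 2*|-sqrt(2)|^2 + 2*|0|^2 + 2*|sqrt(2)|^2 + 4*|0|^2 + 4*|0|^2]
  = (1/16)[(4) + (4) + (4) + (0) + (4) + (0) + (0)] = 16/16 = 1.
A character is irreducible iff <chi, chi> = 1, so this representation is irreducible.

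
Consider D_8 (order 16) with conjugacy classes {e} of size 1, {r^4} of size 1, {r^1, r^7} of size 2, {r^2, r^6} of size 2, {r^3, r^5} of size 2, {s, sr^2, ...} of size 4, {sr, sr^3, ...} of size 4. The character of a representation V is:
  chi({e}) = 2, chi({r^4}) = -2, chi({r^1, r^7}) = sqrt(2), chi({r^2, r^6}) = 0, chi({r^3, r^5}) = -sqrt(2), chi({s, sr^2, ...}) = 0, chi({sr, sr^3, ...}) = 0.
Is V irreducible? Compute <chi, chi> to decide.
Irreducible: <chi, chi> = 1.

Details: <chi, chi> = (1/|G|) sum_C |C| * |chi(C)|^2 = (1/16)[1*|2|^2 + 1*|-2|^2 + 2*|sqrt(2)|^2 + 2*|0|^2 + 2*|-sqrt(2)|^2 + 4*|0|^2 + 4*|0|^2]
  = (1/16)[(4) + (4) + (4) + (0) + (4) + (0) + (0)] = 16/16 = 1.
A character is irreducible iff <chi, chi> = 1, so this representation is irreducible.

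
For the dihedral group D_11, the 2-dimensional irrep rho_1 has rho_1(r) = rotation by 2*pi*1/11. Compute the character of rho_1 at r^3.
chi_{rho_1}(r^3) = 2*cos(2*pi*1*3/11) = -2*cos(5*pi/11)

Argument: rho_1(r^3) is rotation by angle 2*pi*1*3/11, whose trace is 2*cos(2*pi*1*3/11) = -2*cos(5*pi/11).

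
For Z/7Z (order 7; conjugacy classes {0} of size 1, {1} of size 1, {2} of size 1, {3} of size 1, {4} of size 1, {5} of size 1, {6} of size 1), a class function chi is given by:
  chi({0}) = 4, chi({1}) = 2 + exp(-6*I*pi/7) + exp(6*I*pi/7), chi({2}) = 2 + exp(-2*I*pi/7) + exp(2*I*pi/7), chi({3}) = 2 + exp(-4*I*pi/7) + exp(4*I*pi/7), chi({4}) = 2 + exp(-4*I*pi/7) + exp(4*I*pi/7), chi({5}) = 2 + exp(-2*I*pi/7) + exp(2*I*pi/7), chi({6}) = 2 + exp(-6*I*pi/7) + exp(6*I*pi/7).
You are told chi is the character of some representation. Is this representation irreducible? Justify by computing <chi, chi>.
Not irreducible (reducible): <chi, chi> = 6 > 1.

Proof sketch: <chi, chi> = (1/|G|) sum_C |C| * |chi(C)|^2 = (1/7)[1*|4|^2 + 1*|2 + exp(-6*I*pi/7) + exp(6*I*pi/7)|^2 + 1*|2 + exp(-2*I*pi/7) + exp(2*I*pi/7)|^2 + 1*|2 + exp(-4*I*pi/7) + exp(4*I*pi/7)|^2 + 1*|2 + exp(-4*I*pi/7) + exp(4*I*pi/7)|^2 + 1*|2 + exp(-2*I*pi/7) + exp(2*I*pi/7)|^2 + 1*|2 + exp(-6*I*pi/7) + exp(6*I*pi/7)|^2]
  = (1/7)[(16) + (6 + 4*exp(-6*I*pi/7) + exp(-2*I*pi/7) + exp(2*I*pi/7) + 4*exp(6*I*pi/7)) + (6 + 4*exp(-2*I*pi/7) + exp(-4*I*pi/7) + exp(4*I*pi/7) + 4*exp(2*I*pi/7)) + (6 + 4*exp(-4*I*pi/7) + exp(-6*I*pi/7) + exp(6*I*pi/7) + 4*exp(4*I*pi/7)) + (6 + 4*exp(-4*I*pi/7) + exp(-6*I*pi/7) + exp(6*I*pi/7) + 4*exp(4*I*pi/7)) + (6 + 4*exp(-2*I*pi/7) + exp(-4*I*pi/7) + exp(4*I*pi/7) + 4*exp(2*I*pi/7)) + (6 + 4*exp(-6*I*pi/7) + exp(-2*I*pi/7) + exp(2*I*pi/7) + 4*exp(6*I*pi/7))] = 42/7 = 6.
(Exp terms are combined using exp(i*s)*conj(exp(i*t)) = exp(i*(s-t)), and sums of them are collapsed using the identity that for every m > 1 the m distinct m-th roots of unity sum to 0, e.g. 1 + exp(2*I*pi/3) + exp(-2*I*pi/3) = 0.)
A character is irreducible iff <chi, chi> = 1, so this representation is reducible.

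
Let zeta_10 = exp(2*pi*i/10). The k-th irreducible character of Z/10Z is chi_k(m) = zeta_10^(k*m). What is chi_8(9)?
chi_8(9) = zeta_10^72 = exp(2*I*pi/5)

Proof sketch: chi_8(9) = zeta_10^(8*9) = zeta_10^72. Since zeta_10^10 = 1, this equals zeta_10^2 = exp(2*pi*i*2/10) = exp(2*I*pi/5).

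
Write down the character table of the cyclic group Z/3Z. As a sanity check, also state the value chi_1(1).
Character table of Z/3Z (irreps indexed chi_0,...,chi_2 with chi_k(m) = zeta_3^(k*m), zeta_3 = exp(2*pi*i/3)):
  irrep \ class  {0} (size 1)  {1} (size 1)    {2} (size 1)  
  chi_0          1             1               1             
  chi_1          1             exp(2*I*pi/3)   exp(-2*I*pi/3)
  chi_2          1             exp(-2*I*pi/3)  exp(2*I*pi/3) 

Spot check: chi_1(1) = zeta_3^(1*1) = zeta_3^1 = exp(2*I*pi/3).

Working: Z/3Z is abelian, so all 3 irreducible complex representations are 1-dimensional. They are given by chi_k(m) = zeta_3^(k*m) for k = 0,...,2. Row orthogonality: sum_m chi_k(m) conj(chi_l(m)) = 3 * [k = l].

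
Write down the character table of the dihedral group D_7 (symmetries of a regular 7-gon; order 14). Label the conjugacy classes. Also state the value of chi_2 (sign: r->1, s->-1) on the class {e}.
Conjugacy classes: {e} of size 1, {r^1, r^6} of size 2, {r^2, r^5} of size 2, {r^3, r^4} of size 2, {s, sr, ..., sr^6} of size 7.
Character table:
  irrep \ class              {e} (size 1)  {r^1, r^6} (size 2)  {r^2, r^5} (size 2)  {r^3, r^4} (size 2)  {s, sr, ..., sr^6} (size 7)
  chi_1 (triv)               1             1                    1                    1                    1                          
  chi_2 (sign: r->1, s->-1)  1             1                    1                    1                    -1                         
  chi_3 (2d, j=1)            2             2*cos(2*pi/7)        -2*cos(3*pi/7)       -2*cos(pi/7)         0                          
  chi_4 (2d, j=2)            2             -2*cos(3*pi/7)       -2*cos(pi/7)         2*cos(2*pi/7)        0                          
  chi_5 (2d, j=3)            2             -2*cos(pi/7)         2*cos(2*pi/7)        -2*cos(3*pi/7)       0                          

Spot check: chi_2 (sign: r->1, s->-1) on {e} = 1.

Why: D_7 has order 2*7 = 14 with 5 conjugacy classes, hence 5 irreducibles. Sum of squared dims 1 + 1 + 4 + 4 + 4 = 14 = |G|. Linear characters come from the abelianisation; the 2-dimensional irreps have character r^k -> 2*cos(2*pi*j*k/7), reflections -> 0.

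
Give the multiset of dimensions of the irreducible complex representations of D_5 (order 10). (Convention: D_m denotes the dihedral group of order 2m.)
Dimensions: 1, 1, 2, 2

Proof sketch: There are 4 irreducibles (= number of conjugacy classes). Their dimensions d_i satisfy sum d_i^2 = |G| = 10: 1 + 1 + 4 + 4 = 10.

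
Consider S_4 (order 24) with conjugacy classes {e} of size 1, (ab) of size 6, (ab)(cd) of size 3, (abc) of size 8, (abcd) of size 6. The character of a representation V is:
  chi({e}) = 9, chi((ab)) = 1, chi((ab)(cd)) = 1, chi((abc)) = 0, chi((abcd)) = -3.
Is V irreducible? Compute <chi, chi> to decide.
Not irreducible (reducible): <chi, chi> = 6 > 1.

Argument: <chi, chi> = (1/|G|) sum_C |C| * |chi(C)|^2 = (1/24)[1*|9|^2 + 6*|1|^2 + 3*|1|^2 + 8*|0|^2 + 6*|-3|^2]
  = (1/24)[(81) + (6) + (3) + (0) + (54)] = 144/24 = 6.
A character is irreducible iff <chi, chi> = 1, so this representation is reducible.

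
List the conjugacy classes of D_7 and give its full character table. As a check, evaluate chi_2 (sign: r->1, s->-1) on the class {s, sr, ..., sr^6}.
Conjugacy classes: {e} of size 1, {r^1, r^6} of size 2, {r^2, r^5} of size 2, {r^3, r^4} of size 2, {s, sr, ..., sr^6} of size 7.
Character table:
  irrep \ class              {e} (size 1)  {r^1, r^6} (size 2)  {r^2, r^5} (size 2)  {r^3, r^4} (size 2)  {s, sr, ..., sr^6} (size 7)
  chi_1 (triv)               1             1                    1                    1                    1                          
  chi_2 (sign: r->1, s->-1)  1             1                    1                    1                    -1                         
  chi_3 (2d, j=1)            2             2*cos(2*pi/7)        -2*cos(3*pi/7)       -2*cos(pi/7)         0                          
  chi_4 (2d, j=2)            2             -2*cos(3*pi/7)       -2*cos(pi/7)         2*cos(2*pi/7)        0                          
  chi_5 (2d, j=3)            2             -2*cos(pi/7)         2*cos(2*pi/7)        -2*cos(3*pi/7)       0                          

Spot check: chi_2 (sign: r->1, s->-1) on {s, sr, ..., sr^6} = -1.

Justification: D_7 has order 2*7 = 14 with 5 conjugacy classes, hence 5 irreducibles. Sum of squared dims 1 + 1 + 4 + 4 + 4 = 14 = |G|. Linear characters come from the abelianisation; the 2-dimensional irreps have character r^k -> 2*cos(2*pi*j*k/7), reflections -> 0.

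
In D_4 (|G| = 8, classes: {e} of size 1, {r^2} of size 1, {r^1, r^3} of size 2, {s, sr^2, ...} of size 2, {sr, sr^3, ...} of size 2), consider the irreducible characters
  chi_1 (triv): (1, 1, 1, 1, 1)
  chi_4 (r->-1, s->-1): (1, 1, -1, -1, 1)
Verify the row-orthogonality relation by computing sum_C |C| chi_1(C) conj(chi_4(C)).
Sum = 0; so <chi_1, chi_4> = 0 (distinct irreducibles are orthogonal).

Derivation: Compute term by term over conjugacy classes (|C| * chi_1(C) * conj(chi_4(C))):
  1*(1)*conj(1) + 1*(1)*conj(1) + 2*(1)*conj(-1) + 2*(1)*conj(-1) + 2*(1)*conj(1)
  = (1) + (1) + (-2) + (-2) + (2)
  = 0.
Dividing by |G| = 8 gives 0/8 = 0, matching the row-orthogonality relation <chi_1, chi_4> = [chi_1 = chi_4].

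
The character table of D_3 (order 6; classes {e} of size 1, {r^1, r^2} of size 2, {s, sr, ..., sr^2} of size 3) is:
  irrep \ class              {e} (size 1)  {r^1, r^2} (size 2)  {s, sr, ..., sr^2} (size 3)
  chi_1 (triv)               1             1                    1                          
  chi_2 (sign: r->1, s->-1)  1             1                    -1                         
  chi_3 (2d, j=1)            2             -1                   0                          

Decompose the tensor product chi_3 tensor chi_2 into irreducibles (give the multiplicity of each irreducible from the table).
chi_3 tensor chi_2 = chi_3 (all other irreducibles have multiplicity 0).

Solution. The character of a tensor product is the pointwise product (chi_3 * chi_2)(C) = chi_3(C) * chi_2(C):
  {e}: (2)*(1), {r^1, r^2}: (-1)*(1), {s, sr, ..., sr^2}: (0)*(-1)
so (chi_3 * chi_2) takes values
  {e} -> 2, {r^1, r^2} -> -1, {s, sr, ..., sr^2} -> 0.
Now take the inner product of this character with each irreducible chi from the table, <chi_3*chi_2, chi> = (1/6) sum_C |C| (chi_3*chi_2)(C) conj(chi(C)):
  <chi_3*chi_2, chi_1> = (1/6)[1*(2)*conj(1) + 2*(-1)*conj(1) + 3*(0)*conj(1)]
      = (1/6)[(2) + (-2) + (0)] = 0/6 = 0
  <chi_3*chi_2, chi_2> = (1/6)[1*(2)*conj(1) + 2*(-1)*conj(1) + 3*(0)*conj(-1)]
      = (1/6)[(2) + (-2) + (0)] = 0/6 = 0
  <chi_3*chi_2, chi_3> = (1/6)[1*(2)*conj(2) + 2*(-1)*conj(-1) + 3*(0)*conj(0)]
      = (1/6)[(4) + (2) + (0)] = 6/6 = 1
Hence the multiplicities are chi_3: 1. Dimension check: dim(chi_3)*dim(chi_2) = 2*1 = 2 and sum (mult * dim) = 1*2 = 2.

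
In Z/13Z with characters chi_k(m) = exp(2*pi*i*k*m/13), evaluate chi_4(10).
chi_4(10) = zeta_13^40 = exp(2*I*pi/13)

Details: chi_4(10) = zeta_13^(4*10) = zeta_13^40. Since zeta_13^13 = 1, this equals zeta_13^1 = exp(2*pi*i*1/13) = exp(2*I*pi/13).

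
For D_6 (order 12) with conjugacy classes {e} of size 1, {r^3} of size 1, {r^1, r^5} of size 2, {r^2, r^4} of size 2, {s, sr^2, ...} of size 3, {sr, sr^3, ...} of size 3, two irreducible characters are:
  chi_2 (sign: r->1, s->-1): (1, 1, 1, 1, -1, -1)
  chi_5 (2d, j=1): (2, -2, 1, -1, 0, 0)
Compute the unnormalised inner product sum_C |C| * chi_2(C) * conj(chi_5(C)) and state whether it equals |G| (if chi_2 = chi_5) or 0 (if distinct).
Sum = 0; so <chi_2, chi_5> = 0 (distinct irreducibles are orthogonal).

Explanation: Compute term by term over conjugacy classes (|C| * chi_2(C) * conj(chi_5(C))):
  1*(1)*conj(2) + 1*(1)*conj(-2) + 2*(1)*conj(1) + 2*(1)*conj(-1) + 3*(-1)*conj(0) + 3*(-1)*conj(0)
  = (2) + (-2) + (2) + (-2) + (0) + (0)
  = 0.
Dividing by |G| = 12 gives 0/12 = 0, matching the row-orthogonality relation <chi_2, chi_5> = [chi_2 = chi_5].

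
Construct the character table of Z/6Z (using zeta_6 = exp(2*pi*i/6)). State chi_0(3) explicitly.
Character table of Z/6Z (irreps indexed chi_0,...,chi_5 with chi_k(m) = zeta_6^(k*m), zeta_6 = exp(2*pi*i/6)):
  irrep \ class  {0} (size 1)  {1} (size 1)    {2} (size 1)    {3} (size 1)  {4} (size 1)    {5} (size 1)  
  chi_0          1             1               1               1             1               1             
  chi_1          1             exp(I*pi/3)     exp(2*I*pi/3)   -1            exp(-2*I*pi/3)  exp(-I*pi/3)  
  chi_2          1             exp(2*I*pi/3)   exp(-2*I*pi/3)  1             exp(2*I*pi/3)   exp(-2*I*pi/3)
  chi_3          1             -1              1               -1            1               -1            
  chi_4          1             exp(-2*I*pi/3)  exp(2*I*pi/3)   1             exp(-2*I*pi/3)  exp(2*I*pi/3) 
  chi_5          1             exp(-I*pi/3)    exp(-2*I*pi/3)  -1            exp(2*I*pi/3)   exp(I*pi/3)   

Spot check: chi_0(3) = zeta_6^(0*3) = zeta_6^0 = 1.

Working: Z/6Z is abelian, so all 6 irreducible complex representations are 1-dimensional. They are given by chi_k(m) = zeta_6^(k*m) for k = 0,...,5. Row orthogonality: sum_m chi_k(m) conj(chi_l(m)) = 6 * [k = l].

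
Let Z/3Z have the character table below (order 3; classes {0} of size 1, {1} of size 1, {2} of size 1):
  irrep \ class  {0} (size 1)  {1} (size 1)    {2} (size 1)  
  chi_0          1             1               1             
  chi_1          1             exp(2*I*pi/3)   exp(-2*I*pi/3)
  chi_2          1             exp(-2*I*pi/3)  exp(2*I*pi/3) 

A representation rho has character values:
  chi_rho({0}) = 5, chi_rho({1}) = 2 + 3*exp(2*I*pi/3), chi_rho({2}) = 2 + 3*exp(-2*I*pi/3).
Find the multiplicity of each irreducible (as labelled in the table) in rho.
Multiplicities: chi_0: 2, chi_1: 3, chi_2: 0.

Argument: Use <chi_rho, chi> = (1/|G|) sum_C |C| * chi_rho(C) * conj(chi(C)) with |G| = 3 for each irreducible chi in the table:
  <chi_rho, chi_0> = (1/3)[1*(5)*conj(1) + 1*(2 + 3*exp(2*I*pi/3))*conj(1) + 1*(2 + 3*exp(-2*I*pi/3))*conj(1)]
      = (1/3)[(5) + (2 + 3*exp(2*I*pi/3)) + (2 + 3*exp(-2*I*pi/3))] = 6/3 = 2
  <chi_rho, chi_1> = (1/3)[1*(5)*conj(1) + 1*(2 + 3*exp(2*I*pi/3))*conj(exp(2*I*pi/3)) + 1*(2 + 3*exp(-2*I*pi/3))*conj(exp(-2*I*pi/3))]
      = (1/3)[(5) + (3 + 2*exp(-2*I*pi/3)) + (3 + 2*exp(2*I*pi/3))] = 9/3 = 3
  <chi_rho, chi_2> = (1/3)[1*(5)*conj(1) + 1*(2 + 3*exp(2*I*pi/3))*conj(exp(-2*I*pi/3)) + 1*(2 + 3*exp(-2*I*pi/3))*conj(exp(2*I*pi/3))]
      = (1/3)[(5) + (3*exp(-2*I*pi/3) + 2*exp(2*I*pi/3)) + (2*exp(-2*I*pi/3) + 3*exp(2*I*pi/3))] = 0/3 = 0
(Exp terms are combined using exp(i*s)*conj(exp(i*t)) = exp(i*(s-t)), and sums of them are collapsed using the identity that for every m > 1 the m distinct m-th roots of unity sum to 0, e.g. 1 + exp(2*I*pi/3) + exp(-2*I*pi/3) = 0.)
Dimension check: dim(rho) = sum (mult * dim) = 2*1 + 3*1 + 0*1 = 5 = chi_rho(e) = 5.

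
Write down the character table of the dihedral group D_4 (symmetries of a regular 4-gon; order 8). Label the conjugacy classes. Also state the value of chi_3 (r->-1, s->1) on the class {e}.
Conjugacy classes: {e} of size 1, {r^2} of size 1, {r^1, r^3} of size 2, {s, sr^2, ...} of size 2, {sr, sr^3, ...} of size 2.
Character table:
  irrep \ class              {e} (size 1)  {r^2} (size 1)  {r^1, r^3} (size 2)  {s, sr^2, ...} (size 2)  {sr, sr^3, ...} (size 2)
  chi_1 (triv)               1             1               1                    1                        1                       
  chi_2 (sign: r->1, s->-1)  1             1               1                    -1                       -1                      
  chi_3 (r->-1, s->1)        1             1               -1                   1                        -1                      
  chi_4 (r->-1, s->-1)       1             1               -1                   -1                       1                       
  chi_5 (2d, j=1)            2             -2              0                    0                        0                       

Spot check: chi_3 (r->-1, s->1) on {e} = 1.

Reasoning: D_4 has order 2*4 = 8 with 5 conjugacy classes, hence 5 irreducibles. Sum of squared dims 1 + 1 + 1 + 1 + 4 = 8 = |G|. Linear characters come from the abelianisation; the 2-dimensional irreps have character r^k -> 2*cos(2*pi*j*k/4), reflections -> 0.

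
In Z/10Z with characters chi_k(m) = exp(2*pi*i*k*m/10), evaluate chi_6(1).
chi_6(1) = zeta_10^6 = exp(-4*I*pi/5)

Why: chi_6(1) = zeta_10^(6*1) = zeta_10^6. Since zeta_10^10 = 1, this equals zeta_10^6 = exp(2*pi*i*6/10) = exp(-4*I*pi/5).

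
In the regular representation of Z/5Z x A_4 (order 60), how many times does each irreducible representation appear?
Each irreducible V_i of dimension d_i appears with multiplicity d_i, i.e. rho_reg = (direct sum over all irreducibles V_i) d_i V_i. The irreducible dimensions for Z/5Z x A_4 are 1, 1, 1, 1, 1, 1, 1, 1, 1, 1, 1, 1, 1, 1, 1, 3, 3, 3, 3, 3: 15 irreducibles of dimension 1, each with multiplicity 1; 5 irreducibles of dimension 3, each with multiplicity 3. Total dimension 15*1*1 + 5*3*3 = 60 = |G|.

Argument: General theorem: in the regular representation of a finite group G, each irreducible appears with multiplicity equal to its dimension. Check: dim(rho_reg) = sum d_i^2 = 1 + 1 + 1 + 1 + 1 + 1 + 1 + 1 + 1 + 1 + 1 + 1 + 1 + 1 + 1 + 9 + 9 + 9 + 9 + 9 = 60 = |G|.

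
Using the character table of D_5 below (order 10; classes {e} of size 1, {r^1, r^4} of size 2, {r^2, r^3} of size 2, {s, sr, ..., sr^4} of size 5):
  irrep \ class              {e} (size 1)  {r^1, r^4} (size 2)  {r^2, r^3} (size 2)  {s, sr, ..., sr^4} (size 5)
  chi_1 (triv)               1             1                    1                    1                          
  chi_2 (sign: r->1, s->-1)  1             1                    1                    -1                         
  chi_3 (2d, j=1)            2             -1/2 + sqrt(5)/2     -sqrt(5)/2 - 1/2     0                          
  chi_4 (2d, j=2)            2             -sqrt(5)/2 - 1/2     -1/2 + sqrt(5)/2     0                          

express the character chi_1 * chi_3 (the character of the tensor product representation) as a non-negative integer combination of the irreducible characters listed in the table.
chi_1 tensor chi_3 = chi_3 (all other irreducibles have multiplicity 0).

The character of a tensor product is the pointwise product (chi_1 * chi_3)(C) = chi_1(C) * chi_3(C):
  {e}: (1)*(2), {r^1, r^4}: (1)*(-1/2 + sqrt(5)/2), {r^2, r^3}: (1)*(-sqrt(5)/2 - 1/2), {s, sr, ..., sr^4}: (1)*(0)
so (chi_1 * chi_3) takes values
  {e} -> 2, {r^1, r^4} -> -1/2 + sqrt(5)/2, {r^2, r^3} -> -sqrt(5)/2 - 1/2, {s, sr, ..., sr^4} -> 0.
Now take the inner product of this character with each irreducible chi from the table, <chi_1*chi_3, chi> = (1/10) sum_C |C| (chi_1*chi_3)(C) conj(chi(C)):
  <chi_1*chi_3, chi_1> = (1/10)[1*(2)*conj(1) + 2*(-1/2 + sqrt(5)/2)*conj(1) + 2*(-sqrt(5)/2 - 1/2)*conj(1) + 5*(0)*conj(1)]
      = (1/10)[(2) + (-1 + sqrt(5)) + (-sqrt(5) - 1) + (0)] = 0/10 = 0
  <chi_1*chi_3, chi_2> = (1/10)[1*(2)*conj(1) + 2*(-1/2 + sqrt(5)/2)*conj(1) + 2*(-sqrt(5)/2 - 1/2)*conj(1) + 5*(0)*conj(-1)]
      = (1/10)[(2) + (-1 + sqrt(5)) + (-sqrt(5) - 1) + (0)] = 0/10 = 0
  <chi_1*chi_3, chi_3> = (1/10)[1*(2)*conj(2) + 2*(-1/2 + sqrt(5)/2)*conj(-1/2 + sqrt(5)/2) + 2*(-sqrt(5)/2 - 1/2)*conj(-sqrt(5)/2 - 1/2) + 5*(0)*conj(0)]
      = (1/10)[(4) + (3 - sqrt(5)) + (sqrt(5) + 3) + (0)] = 10/10 = 1
  <chi_1*chi_3, chi_4> = (1/10)[1*(2)*conj(2) + 2*(-1/2 + sqrt(5)/2)*conj(-sqrt(5)/2 - 1/2) + 2*(-sqrt(5)/2 - 1/2)*conj(-1/2 + sqrt(5)/2) + 5*(0)*conj(0)]
      = (1/10)[(4) + (-2) + (-2) + (0)] = 0/10 = 0
Hence the multiplicities are chi_3: 1. Dimension check: dim(chi_1)*dim(chi_3) = 1*2 = 2 and sum (mult * dim) = 1*2 = 2.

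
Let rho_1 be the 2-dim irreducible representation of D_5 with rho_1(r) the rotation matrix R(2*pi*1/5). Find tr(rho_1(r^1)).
chi_{rho_1}(r^1) = 2*cos(2*pi*1*1/5) = -1/2 + sqrt(5)/2

Explanation: rho_1(r^1) is rotation by angle 2*pi*1*1/5, whose trace is 2*cos(2*pi*1*1/5) = -1/2 + sqrt(5)/2.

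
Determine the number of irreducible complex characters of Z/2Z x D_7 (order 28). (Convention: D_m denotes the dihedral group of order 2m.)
10

Explanation: The number of irreducible complex representations of a finite group equals its number of conjugacy classes. For a direct product, #classes(G x H) = #classes(G) * #classes(H). Z/2Z has 2 classes (abelian), D_7 has 5 classes, so 2 * 5 = 10, so Z/2Z x D_7 (order 28) has exactly 10 irreducible complex representations.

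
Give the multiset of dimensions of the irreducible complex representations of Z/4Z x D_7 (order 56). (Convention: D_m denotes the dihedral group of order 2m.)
Dimensions: 1, 1, 1, 1, 1, 1, 1, 1, 2, 2, 2, 2, 2, 2, 2, 2, 2, 2, 2, 2

Working: There are 20 irreducibles (= number of conjugacy classes). Their dimensions d_i satisfy sum d_i^2 = |G| = 56: 1 + 1 + 1 + 1 + 1 + 1 + 1 + 1 + 4 + 4 + 4 + 4 + 4 + 4 + 4 + 4 + 4 + 4 + 4 + 4 = 56. (For the product with Z/4Z: each of the 4 1-dim characters of Z/4Z tensors with each irrep of D_7, giving 4 copies of each D_7-dimension.)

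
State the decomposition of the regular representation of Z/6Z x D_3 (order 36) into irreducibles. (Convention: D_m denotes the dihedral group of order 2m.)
Each irreducible V_i of dimension d_i appears with multiplicity d_i, i.e. rho_reg = (direct sum over all irreducibles V_i) d_i V_i. The irreducible dimensions for Z/6Z x D_3 are 1, 1, 1, 1, 1, 1, 1, 1, 1, 1, 1, 1, 2, 2, 2, 2, 2, 2: 12 irreducibles of dimension 1, each with multiplicity 1; 6 irreducibles of dimension 2, each with multiplicity 2. Total dimension 12*1*1 + 6*2*2 = 36 = |G|.

Justification: General theorem: in the regular representation of a finite group G, each irreducible appears with multiplicity equal to its dimension. Check: dim(rho_reg) = sum d_i^2 = 1 + 1 + 1 + 1 + 1 + 1 + 1 + 1 + 1 + 1 + 1 + 1 + 4 + 4 + 4 + 4 + 4 + 4 = 36 = |G|.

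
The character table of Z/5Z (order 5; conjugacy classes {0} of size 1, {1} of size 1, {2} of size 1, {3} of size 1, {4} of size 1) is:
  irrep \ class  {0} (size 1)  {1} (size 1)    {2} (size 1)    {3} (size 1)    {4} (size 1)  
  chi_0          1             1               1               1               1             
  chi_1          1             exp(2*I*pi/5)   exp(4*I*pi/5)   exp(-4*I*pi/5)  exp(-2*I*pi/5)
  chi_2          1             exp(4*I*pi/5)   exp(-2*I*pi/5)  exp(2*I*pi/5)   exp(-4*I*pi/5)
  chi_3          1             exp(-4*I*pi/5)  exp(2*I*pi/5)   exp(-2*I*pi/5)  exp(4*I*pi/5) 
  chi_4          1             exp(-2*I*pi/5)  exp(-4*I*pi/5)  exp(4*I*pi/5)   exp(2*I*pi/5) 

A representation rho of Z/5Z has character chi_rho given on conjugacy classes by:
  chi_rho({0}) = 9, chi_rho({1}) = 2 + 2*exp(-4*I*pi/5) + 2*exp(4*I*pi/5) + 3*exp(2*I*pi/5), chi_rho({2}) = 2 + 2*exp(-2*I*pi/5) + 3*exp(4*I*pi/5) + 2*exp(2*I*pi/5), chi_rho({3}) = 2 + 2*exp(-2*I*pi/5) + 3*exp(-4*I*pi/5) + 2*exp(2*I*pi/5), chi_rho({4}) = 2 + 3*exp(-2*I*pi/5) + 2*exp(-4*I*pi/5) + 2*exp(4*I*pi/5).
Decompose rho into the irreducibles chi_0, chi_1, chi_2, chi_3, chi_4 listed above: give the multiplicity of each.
Multiplicities: chi_0: 2, chi_1: 3, chi_2: 2, chi_3: 2, chi_4: 0.

Reasoning: Use <chi_rho, chi> = (1/|G|) sum_C |C| * chi_rho(C) * conj(chi(C)) with |G| = 5 for each irreducible chi in the table:
  <chi_rho, chi_0> = (1/5)[1*(9)*conj(1) + 1*(2 + 2*exp(-4*I*pi/5) + 2*exp(4*I*pi/5) + 3*exp(2*I*pi/5))*conj(1) + 1*(2 + 2*exp(-2*I*pi/5) + 3*exp(4*I*pi/5) + 2*exp(2*I*pi/5))*conj(1) + 1*(2 + 2*exp(-2*I*pi/5) + 3*exp(-4*I*pi/5) + 2*exp(2*I*pi/5))*conj(1) + 1*(2 + 3*exp(-2*I*pi/5) + 2*exp(-4*I*pi/5) + 2*exp(4*I*pi/5))*conj(1)]
      = (1/5)[(9) + (2 + 2*exp(-4*I*pi/5) + 2*exp(4*I*pi/5) + 3*exp(2*I*pi/5)) + (2 + 2*exp(-2*I*pi/5) + 3*exp(4*I*pi/5) + 2*exp(2*I*pi/5)) + (2 + 2*exp(-2*I*pi/5) + 3*exp(-4*I*pi/5) + 2*exp(2*I*pi/5)) + (2 + 3*exp(-2*I*pi/5) + 2*exp(-4*I*pi/5) + 2*exp(4*I*pi/5))] = 10/5 = 2
  <chi_rho, chi_1> = (1/5)[1*(9)*conj(1) + 1*(2 + 2*exp(-4*I*pi/5) + 2*exp(4*I*pi/5) + 3*exp(2*I*pi/5))*conj(exp(2*I*pi/5)) + 1*(2 + 2*exp(-2*I*pi/5) + 3*exp(4*I*pi/5) + 2*exp(2*I*pi/5))*conj(exp(4*I*pi/5)) + 1*(2 + 2*exp(-2*I*pi/5) + 3*exp(-4*I*pi/5) + 2*exp(2*I*pi/5))*conj(exp(-4*I*pi/5)) + 1*(2 + 3*exp(-2*I*pi/5) + 2*exp(-4*I*pi/5) + 2*exp(4*I*pi/5))*conj(exp(-2*I*pi/5))]
      = (1/5)[(9) + (3 + 2*exp(-2*I*pi/5) + 2*exp(4*I*pi/5) + 2*exp(2*I*pi/5)) + (3 + 2*exp(-2*I*pi/5) + 2*exp(-4*I*pi/5) + 2*exp(4*I*pi/5)) + (3 + 2*exp(-4*I*pi/5) + 2*exp(4*I*pi/5) + 2*exp(2*I*pi/5)) + (3 + 2*exp(-2*I*pi/5) + 2*exp(-4*I*pi/5) + 2*exp(2*I*pi/5))] = 15/5 = 3
  <chi_rho, chi_2> = (1/5)[1*(9)*conj(1) + 1*(2 + 2*exp(-4*I*pi/5) + 2*exp(4*I*pi/5) + 3*exp(2*I*pi/5))*conj(exp(4*I*pi/5)) + 1*(2 + 2*exp(-2*I*pi/5) + 3*exp(4*I*pi/5) + 2*exp(2*I*pi/5))*conj(exp(-2*I*pi/5)) + 1*(2 + 2*exp(-2*I*pi/5) + 3*exp(-4*I*pi/5) + 2*exp(2*I*pi/5))*conj(exp(2*I*pi/5)) + 1*(2 + 3*exp(-2*I*pi/5) + 2*exp(-4*I*pi/5) + 2*exp(4*I*pi/5))*conj(exp(-4*I*pi/5))]
      = (1/5)[(9) + (2 + 3*exp(-2*I*pi/5) + 2*exp(-4*I*pi/5) + 2*exp(2*I*pi/5)) + (2 + 3*exp(-4*I*pi/5) + 2*exp(4*I*pi/5) + 2*exp(2*I*pi/5)) + (2 + 2*exp(-2*I*pi/5) + 2*exp(-4*I*pi/5) + 3*exp(4*I*pi/5)) + (2 + 2*exp(-2*I*pi/5) + 2*exp(4*I*pi/5) + 3*exp(2*I*pi/5))] = 10/5 = 2
  <chi_rho, chi_3> = (1/5)[1*(9)*conj(1) + 1*(2 + 2*exp(-4*I*pi/5) + 2*exp(4*I*pi/5) + 3*exp(2*I*pi/5))*conj(exp(-4*I*pi/5)) + 1*(2 + 2*exp(-2*I*pi/5) + 3*exp(4*I*pi/5) + 2*exp(2*I*pi/5))*conj(exp(2*I*pi/5)) + 1*(2 + 2*exp(-2*I*pi/5) + 3*exp(-4*I*pi/5) + 2*exp(2*I*pi/5))*conj(exp(-2*I*pi/5)) + 1*(2 + 3*exp(-2*I*pi/5) + 2*exp(-4*I*pi/5) + 2*exp(4*I*pi/5))*conj(exp(4*I*pi/5))]
      = (1/5)[(9) + (2 + 2*exp(-2*I*pi/5) + 3*exp(-4*I*pi/5) + 2*exp(4*I*pi/5)) + (2 + 2*exp(-2*I*pi/5) + 2*exp(-4*I*pi/5) + 3*exp(2*I*pi/5)) + (2 + 3*exp(-2*I*pi/5) + 2*exp(4*I*pi/5) + 2*exp(2*I*pi/5)) + (2 + 2*exp(-4*I*pi/5) + 3*exp(4*I*pi/5) + 2*exp(2*I*pi/5))] = 10/5 = 2
  <chi_rho, chi_4> = (1/5)[1*(9)*conj(1) + 1*(2 + 2*exp(-4*I*pi/5) + 2*exp(4*I*pi/5) + 3*exp(2*I*pi/5))*conj(exp(-2*I*pi/5)) + 1*(2 + 2*exp(-2*I*pi/5) + 3*exp(4*I*pi/5) + 2*exp(2*I*pi/5))*conj(exp(-4*I*pi/5)) + 1*(2 + 2*exp(-2*I*pi/5) + 3*exp(-4*I*pi/5) + 2*exp(2*I*pi/5))*conj(exp(4*I*pi/5)) + 1*(2 + 3*exp(-2*I*pi/5) + 2*exp(-4*I*pi/5) + 2*exp(4*I*pi/5))*conj(exp(2*I*pi/5))]
      = (1/5)[(9) + (2*exp(-2*I*pi/5) + 2*exp(-4*I*pi/5) + 3*exp(4*I*pi/5) + 2*exp(2*I*pi/5)) + (3*exp(-2*I*pi/5) + 2*exp(-4*I*pi/5) + 2*exp(4*I*pi/5) + 2*exp(2*I*pi/5)) + (2*exp(-2*I*pi/5) + 2*exp(-4*I*pi/5) + 2*exp(4*I*pi/5) + 3*exp(2*I*pi/5)) + (2*exp(-2*I*pi/5) + 3*exp(-4*I*pi/5) + 2*exp(4*I*pi/5) + 2*exp(2*I*pi/5))] = 0/5 = 0
(Exp terms are combined using exp(i*s)*conj(exp(i*t)) = exp(i*(s-t)), and sums of them are collapsed using the identity that for every m > 1 the m distinct m-th roots of unity sum to 0, e.g. 1 + exp(2*I*pi/3) + exp(-2*I*pi/3) = 0.)
Dimension check: dim(rho) = sum (mult * dim) = 2*1 + 3*1 + 2*1 + 2*1 + 0*1 = 9 = chi_rho(e) = 9.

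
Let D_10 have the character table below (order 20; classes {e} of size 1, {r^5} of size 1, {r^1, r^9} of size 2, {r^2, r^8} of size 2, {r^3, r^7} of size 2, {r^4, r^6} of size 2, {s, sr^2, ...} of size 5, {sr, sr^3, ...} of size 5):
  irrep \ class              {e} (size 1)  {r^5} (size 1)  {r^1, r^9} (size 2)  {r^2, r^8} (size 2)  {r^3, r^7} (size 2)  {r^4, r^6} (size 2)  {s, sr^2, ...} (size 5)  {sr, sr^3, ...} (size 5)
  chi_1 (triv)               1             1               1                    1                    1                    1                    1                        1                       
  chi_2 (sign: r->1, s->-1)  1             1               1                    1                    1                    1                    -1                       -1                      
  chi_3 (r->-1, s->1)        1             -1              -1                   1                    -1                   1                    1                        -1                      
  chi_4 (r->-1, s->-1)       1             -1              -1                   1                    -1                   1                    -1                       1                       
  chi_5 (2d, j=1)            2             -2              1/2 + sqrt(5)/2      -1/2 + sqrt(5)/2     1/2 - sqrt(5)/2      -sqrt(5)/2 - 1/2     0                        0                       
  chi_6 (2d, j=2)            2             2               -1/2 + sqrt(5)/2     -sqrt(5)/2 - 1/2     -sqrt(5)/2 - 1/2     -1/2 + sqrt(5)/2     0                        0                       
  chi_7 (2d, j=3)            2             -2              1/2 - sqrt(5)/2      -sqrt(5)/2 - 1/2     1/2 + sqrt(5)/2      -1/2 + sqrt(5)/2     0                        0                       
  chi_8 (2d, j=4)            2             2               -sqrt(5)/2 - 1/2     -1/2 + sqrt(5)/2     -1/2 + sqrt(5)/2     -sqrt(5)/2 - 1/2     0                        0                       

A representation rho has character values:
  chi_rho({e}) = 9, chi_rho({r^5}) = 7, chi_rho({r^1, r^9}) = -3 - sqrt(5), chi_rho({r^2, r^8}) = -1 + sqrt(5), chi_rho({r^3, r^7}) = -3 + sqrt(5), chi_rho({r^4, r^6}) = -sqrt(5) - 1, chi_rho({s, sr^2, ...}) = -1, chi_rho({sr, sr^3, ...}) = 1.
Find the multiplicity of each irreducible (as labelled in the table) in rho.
Multiplicities: chi_1: 0, chi_2: 0, chi_3: 0, chi_4: 1, chi_5: 0, chi_6: 1, chi_7: 0, chi_8: 3.

Details: Use <chi_rho, chi> = (1/|G|) sum_C |C| * chi_rho(C) * conj(chi(C)) with |G| = 20 for each irreducible chi in the table:
  <chi_rho, chi_1> = (1/20)[1*(9)*conj(1) + 1*(7)*conj(1) + 2*(-3 - sqrt(5))*conj(1) + 2*(-1 + sqrt(5))*conj(1) + 2*(-3 + sqrt(5))*conj(1) + 2*(-sqrt(5) - 1)*conj(1) + 5*(-1)*conj(1) + 5*(1)*conj(1)]
      = (1/20)[(9) + (7) + (-6 - 2*sqrt(5)) + (-2 + 2*sqrt(5)) + (-6 + 2*sqrt(5)) + (-2*sqrt(5) - 2) + (-5) + (5)] = 0/20 = 0
  <chi_rho, chi_2> = (1/20)[1*(9)*conj(1) + 1*(7)*conj(1) + 2*(-3 - sqrt(5))*conj(1) + 2*(-1 + sqrt(5))*conj(1) + 2*(-3 + sqrt(5))*conj(1) + 2*(-sqrt(5) - 1)*conj(1) + 5*(-1)*conj(-1) + 5*(1)*conj(-1)]
      = (1/20)[(9) + (7) + (-6 - 2*sqrt(5)) + (-2 + 2*sqrt(5)) + (-6 + 2*sqrt(5)) + (-2*sqrt(5) - 2) + (5) + (-5)] = 0/20 = 0
  <chi_rho, chi_3> = (1/20)[1*(9)*conj(1) + 1*(7)*conj(-1) + 2*(-3 - sqrt(5))*conj(-1) + 2*(-1 + sqrt(5))*conj(1) + 2*(-3 + sqrt(5))*conj(-1) + 2*(-sqrt(5) - 1)*conj(1) + 5*(-1)*conj(1) + 5*(1)*conj(-1)]
      = (1/20)[(9) + (-7) + (2*sqrt(5) + 6) + (-2 + 2*sqrt(5)) + (6 - 2*sqrt(5)) + (-2*sqrt(5) - 2) + (-5) + (-5)] = 0/20 = 0
  <chi_rho, chi_4> = (1/20)[1*(9)*conj(1) + 1*(7)*conj(-1) + 2*(-3 - sqrt(5))*conj(-1) + 2*(-1 + sqrt(5))*conj(1) + 2*(-3 + sqrt(5))*conj(-1) + 2*(-sqrt(5) - 1)*conj(1) + 5*(-1)*conj(-1) + 5*(1)*conj(1)]
      = (1/20)[(9) + (-7) + (2*sqrt(5) + 6) + (-2 + 2*sqrt(5)) + (6 - 2*sqrt(5)) + (-2*sqrt(5) - 2) + (5) + (5)] = 20/20 = 1
  <chi_rho, chi_5> = (1/20)[1*(9)*conj(2) + 1*(7)*conj(-2) + 2*(-3 - sqrt(5))*conj(1/2 + sqrt(5)/2) + 2*(-1 + sqrt(5))*conj(-1/2 + sqrt(5)/2) + 2*(-3 + sqrt(5))*conj(1/2 - sqrt(5)/2) + 2*(-sqrt(5) - 1)*conj(-sqrt(5)/2 - 1/2) + 5*(-1)*conj(0) + 5*(1)*conj(0)]
      = (1/20)[(18) + (-14) + (-4*sqrt(5) - 8) + (6 - 2*sqrt(5)) + (-8 + 4*sqrt(5)) + (2*sqrt(5) + 6) + (0) + (0)] = 0/20 = 0
  <chi_rho, chi_6> = (1/20)[1*(9)*conj(2) + 1*(7)*conj(2) + 2*(-3 - sqrt(5))*conj(-1/2 + sqrt(5)/2) + 2*(-1 + sqrt(5))*conj(-sqrt(5)/2 - 1/2) + 2*(-3 + sqrt(5))*conj(-sqrt(5)/2 - 1/2) + 2*(-sqrt(5) - 1)*conj(-1/2 + sqrt(5)/2) + 5*(-1)*conj(0) + 5*(1)*conj(0)]
      = (1/20)[(18) + (14) + (-2*sqrt(5) - 2) + (-4) + (-2 + 2*sqrt(5)) + (-4) + (0) + (0)] = 20/20 = 1
  <chi_rho, chi_7> = (1/20)[1*(9)*conj(2) + 1*(7)*conj(-2) + 2*(-3 - sqrt(5))*conj(1/2 - sqrt(5)/2) + 2*(-1 + sqrt(5))*conj(-sqrt(5)/2 - 1/2) + 2*(-3 + sqrt(5))*conj(1/2 + sqrt(5)/2) + 2*(-sqrt(5) - 1)*conj(-1/2 + sqrt(5)/2) + 5*(-1)*conj(0) + 5*(1)*conj(0)]
      = (1/20)[(18) + (-14) + (2 + 2*sqrt(5)) + (-4) + (2 - 2*sqrt(5)) + (-4) + (0) + (0)] = 0/20 = 0
  <chi_rho, chi_8> = (1/20)[1*(9)*conj(2) + 1*(7)*conj(2) + 2*(-3 - sqrt(5))*conj(-sqrt(5)/2 - 1/2) + 2*(-1 + sqrt(5))*conj(-1/2 + sqrt(5)/2) + 2*(-3 + sqrt(5))*conj(-1/2 + sqrt(5)/2) + 2*(-sqrt(5) - 1)*conj(-sqrt(5)/2 - 1/2) + 5*(-1)*conj(0) + 5*(1)*conj(0)]
      = (1/20)[(18) + (14) + (8 + 4*sqrt(5)) + (6 - 2*sqrt(5)) + (8 - 4*sqrt(5)) + (2*sqrt(5) + 6) + (0) + (0)] = 60/20 = 3
Dimension check: dim(rho) = sum (mult * dim) = 0*1 + 0*1 + 0*1 + 1*1 + 0*2 + 1*2 + 0*2 + 3*2 = 9 = chi_rho(e) = 9.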